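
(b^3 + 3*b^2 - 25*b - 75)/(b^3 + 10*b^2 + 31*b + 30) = (b - 5)/(b + 2)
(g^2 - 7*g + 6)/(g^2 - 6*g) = (g - 1)/g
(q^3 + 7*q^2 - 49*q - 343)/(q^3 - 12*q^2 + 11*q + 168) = (q^2 + 14*q + 49)/(q^2 - 5*q - 24)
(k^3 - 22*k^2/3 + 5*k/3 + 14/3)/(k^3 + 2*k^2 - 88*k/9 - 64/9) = 3*(k^2 - 8*k + 7)/(3*k^2 + 4*k - 32)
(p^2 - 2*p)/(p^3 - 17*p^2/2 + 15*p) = 2*(p - 2)/(2*p^2 - 17*p + 30)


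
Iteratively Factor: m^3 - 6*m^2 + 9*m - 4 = (m - 1)*(m^2 - 5*m + 4) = (m - 4)*(m - 1)*(m - 1)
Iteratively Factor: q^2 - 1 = (q + 1)*(q - 1)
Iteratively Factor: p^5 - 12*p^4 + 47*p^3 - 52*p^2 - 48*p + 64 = (p - 4)*(p^4 - 8*p^3 + 15*p^2 + 8*p - 16) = (p - 4)^2*(p^3 - 4*p^2 - p + 4) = (p - 4)^2*(p + 1)*(p^2 - 5*p + 4) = (p - 4)^3*(p + 1)*(p - 1)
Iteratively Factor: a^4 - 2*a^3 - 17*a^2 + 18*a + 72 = (a + 3)*(a^3 - 5*a^2 - 2*a + 24) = (a - 3)*(a + 3)*(a^2 - 2*a - 8) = (a - 3)*(a + 2)*(a + 3)*(a - 4)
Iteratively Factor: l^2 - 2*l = (l)*(l - 2)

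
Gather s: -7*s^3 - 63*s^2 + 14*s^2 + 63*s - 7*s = -7*s^3 - 49*s^2 + 56*s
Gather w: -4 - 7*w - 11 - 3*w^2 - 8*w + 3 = -3*w^2 - 15*w - 12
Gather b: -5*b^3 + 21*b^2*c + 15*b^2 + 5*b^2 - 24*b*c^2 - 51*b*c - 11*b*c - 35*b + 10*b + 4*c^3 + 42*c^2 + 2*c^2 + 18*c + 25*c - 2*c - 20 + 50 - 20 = -5*b^3 + b^2*(21*c + 20) + b*(-24*c^2 - 62*c - 25) + 4*c^3 + 44*c^2 + 41*c + 10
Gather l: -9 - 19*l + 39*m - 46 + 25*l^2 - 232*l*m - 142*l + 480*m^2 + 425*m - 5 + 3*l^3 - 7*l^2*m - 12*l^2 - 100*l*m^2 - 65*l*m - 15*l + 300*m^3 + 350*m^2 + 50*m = 3*l^3 + l^2*(13 - 7*m) + l*(-100*m^2 - 297*m - 176) + 300*m^3 + 830*m^2 + 514*m - 60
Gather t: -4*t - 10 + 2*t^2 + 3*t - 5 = 2*t^2 - t - 15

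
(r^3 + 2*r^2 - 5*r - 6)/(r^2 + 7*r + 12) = (r^2 - r - 2)/(r + 4)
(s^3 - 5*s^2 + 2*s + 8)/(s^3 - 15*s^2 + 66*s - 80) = (s^2 - 3*s - 4)/(s^2 - 13*s + 40)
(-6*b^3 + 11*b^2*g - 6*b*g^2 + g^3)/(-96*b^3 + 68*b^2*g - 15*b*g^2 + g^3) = (2*b^2 - 3*b*g + g^2)/(32*b^2 - 12*b*g + g^2)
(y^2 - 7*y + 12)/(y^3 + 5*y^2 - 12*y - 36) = (y - 4)/(y^2 + 8*y + 12)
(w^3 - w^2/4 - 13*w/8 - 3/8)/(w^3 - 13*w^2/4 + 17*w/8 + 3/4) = (w + 1)/(w - 2)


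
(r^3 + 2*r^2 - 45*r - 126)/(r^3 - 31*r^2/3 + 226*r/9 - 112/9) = 9*(r^2 + 9*r + 18)/(9*r^2 - 30*r + 16)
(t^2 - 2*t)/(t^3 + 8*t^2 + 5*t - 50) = t/(t^2 + 10*t + 25)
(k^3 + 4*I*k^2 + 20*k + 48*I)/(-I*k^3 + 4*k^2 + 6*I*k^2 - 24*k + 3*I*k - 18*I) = (I*k^3 - 4*k^2 + 20*I*k - 48)/(k^3 + k^2*(-6 + 4*I) + k*(-3 - 24*I) + 18)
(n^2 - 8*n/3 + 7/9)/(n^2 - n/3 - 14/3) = (n - 1/3)/(n + 2)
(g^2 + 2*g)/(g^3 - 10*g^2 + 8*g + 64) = g/(g^2 - 12*g + 32)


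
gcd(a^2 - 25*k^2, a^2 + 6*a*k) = 1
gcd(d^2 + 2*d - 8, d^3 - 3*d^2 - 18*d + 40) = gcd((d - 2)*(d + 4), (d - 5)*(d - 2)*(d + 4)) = d^2 + 2*d - 8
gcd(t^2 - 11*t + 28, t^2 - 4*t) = t - 4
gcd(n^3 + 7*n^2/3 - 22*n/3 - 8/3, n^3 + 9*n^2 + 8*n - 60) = n - 2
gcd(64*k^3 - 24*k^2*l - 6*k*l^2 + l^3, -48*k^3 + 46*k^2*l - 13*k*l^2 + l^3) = 16*k^2 - 10*k*l + l^2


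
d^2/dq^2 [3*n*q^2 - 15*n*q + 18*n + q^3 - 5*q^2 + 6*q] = 6*n + 6*q - 10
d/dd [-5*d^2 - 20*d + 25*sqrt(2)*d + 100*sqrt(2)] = -10*d - 20 + 25*sqrt(2)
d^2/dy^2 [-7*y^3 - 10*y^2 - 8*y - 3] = -42*y - 20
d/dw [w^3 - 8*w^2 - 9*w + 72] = 3*w^2 - 16*w - 9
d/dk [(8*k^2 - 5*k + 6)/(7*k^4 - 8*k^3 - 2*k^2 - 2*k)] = (-112*k^5 + 169*k^4 - 248*k^3 + 118*k^2 + 24*k + 12)/(k^2*(49*k^6 - 112*k^5 + 36*k^4 + 4*k^3 + 36*k^2 + 8*k + 4))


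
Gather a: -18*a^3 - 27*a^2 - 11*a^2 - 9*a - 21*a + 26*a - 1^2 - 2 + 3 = -18*a^3 - 38*a^2 - 4*a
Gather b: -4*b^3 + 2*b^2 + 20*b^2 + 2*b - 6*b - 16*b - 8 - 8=-4*b^3 + 22*b^2 - 20*b - 16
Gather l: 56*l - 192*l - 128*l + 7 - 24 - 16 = -264*l - 33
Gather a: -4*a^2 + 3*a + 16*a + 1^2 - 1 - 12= -4*a^2 + 19*a - 12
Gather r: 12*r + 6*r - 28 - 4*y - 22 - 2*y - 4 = 18*r - 6*y - 54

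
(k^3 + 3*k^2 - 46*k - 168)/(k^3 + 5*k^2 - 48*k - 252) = (k + 4)/(k + 6)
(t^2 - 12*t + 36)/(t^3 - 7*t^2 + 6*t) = (t - 6)/(t*(t - 1))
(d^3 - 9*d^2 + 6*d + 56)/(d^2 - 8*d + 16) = (d^2 - 5*d - 14)/(d - 4)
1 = 1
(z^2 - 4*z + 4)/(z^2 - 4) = (z - 2)/(z + 2)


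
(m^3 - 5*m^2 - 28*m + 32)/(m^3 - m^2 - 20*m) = (m^2 - 9*m + 8)/(m*(m - 5))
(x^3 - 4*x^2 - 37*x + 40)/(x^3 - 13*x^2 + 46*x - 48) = (x^2 + 4*x - 5)/(x^2 - 5*x + 6)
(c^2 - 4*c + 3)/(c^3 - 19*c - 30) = (-c^2 + 4*c - 3)/(-c^3 + 19*c + 30)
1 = 1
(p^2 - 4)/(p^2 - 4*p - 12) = (p - 2)/(p - 6)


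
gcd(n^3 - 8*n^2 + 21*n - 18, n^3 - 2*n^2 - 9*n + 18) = n^2 - 5*n + 6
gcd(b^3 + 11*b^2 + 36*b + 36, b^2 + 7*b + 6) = b + 6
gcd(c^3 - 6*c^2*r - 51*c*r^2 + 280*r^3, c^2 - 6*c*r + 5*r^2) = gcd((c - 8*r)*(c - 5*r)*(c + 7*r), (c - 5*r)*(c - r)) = -c + 5*r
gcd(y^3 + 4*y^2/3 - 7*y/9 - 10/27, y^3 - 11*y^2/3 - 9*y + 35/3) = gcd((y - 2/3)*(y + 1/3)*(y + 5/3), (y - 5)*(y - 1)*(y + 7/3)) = 1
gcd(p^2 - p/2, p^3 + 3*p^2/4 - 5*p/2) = p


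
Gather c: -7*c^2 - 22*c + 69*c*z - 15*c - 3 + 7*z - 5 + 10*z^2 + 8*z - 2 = -7*c^2 + c*(69*z - 37) + 10*z^2 + 15*z - 10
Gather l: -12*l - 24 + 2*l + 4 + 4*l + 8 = -6*l - 12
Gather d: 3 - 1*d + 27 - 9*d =30 - 10*d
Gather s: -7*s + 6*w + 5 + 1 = -7*s + 6*w + 6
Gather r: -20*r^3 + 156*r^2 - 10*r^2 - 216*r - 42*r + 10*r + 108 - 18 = -20*r^3 + 146*r^2 - 248*r + 90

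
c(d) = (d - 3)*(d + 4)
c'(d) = 2*d + 1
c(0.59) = -11.06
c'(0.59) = 2.18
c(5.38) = 22.32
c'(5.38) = 11.76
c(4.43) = 12.05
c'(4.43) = 9.86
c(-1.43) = -11.39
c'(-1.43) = -1.86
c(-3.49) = -3.31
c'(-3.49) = -5.98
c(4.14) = 9.28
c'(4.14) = 9.28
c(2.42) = -3.72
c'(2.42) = 5.84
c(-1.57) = -11.11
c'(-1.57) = -2.14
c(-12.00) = 120.00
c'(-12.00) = -23.00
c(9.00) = 78.00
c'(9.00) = 19.00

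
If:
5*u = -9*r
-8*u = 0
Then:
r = 0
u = 0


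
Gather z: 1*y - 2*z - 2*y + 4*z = -y + 2*z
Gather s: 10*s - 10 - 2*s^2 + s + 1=-2*s^2 + 11*s - 9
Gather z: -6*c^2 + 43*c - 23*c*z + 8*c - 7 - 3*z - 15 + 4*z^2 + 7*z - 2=-6*c^2 + 51*c + 4*z^2 + z*(4 - 23*c) - 24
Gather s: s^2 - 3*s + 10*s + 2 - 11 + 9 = s^2 + 7*s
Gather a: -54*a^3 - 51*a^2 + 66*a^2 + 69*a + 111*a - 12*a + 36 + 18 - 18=-54*a^3 + 15*a^2 + 168*a + 36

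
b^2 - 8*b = b*(b - 8)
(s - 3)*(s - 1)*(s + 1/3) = s^3 - 11*s^2/3 + 5*s/3 + 1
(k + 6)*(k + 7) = k^2 + 13*k + 42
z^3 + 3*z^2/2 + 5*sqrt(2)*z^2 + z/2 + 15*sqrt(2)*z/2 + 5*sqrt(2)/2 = (z + 1/2)*(z + 1)*(z + 5*sqrt(2))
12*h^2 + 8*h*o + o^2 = (2*h + o)*(6*h + o)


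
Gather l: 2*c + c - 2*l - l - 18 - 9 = 3*c - 3*l - 27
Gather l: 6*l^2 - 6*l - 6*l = 6*l^2 - 12*l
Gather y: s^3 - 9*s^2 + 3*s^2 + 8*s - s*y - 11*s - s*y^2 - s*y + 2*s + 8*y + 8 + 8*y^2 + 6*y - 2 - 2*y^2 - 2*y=s^3 - 6*s^2 - s + y^2*(6 - s) + y*(12 - 2*s) + 6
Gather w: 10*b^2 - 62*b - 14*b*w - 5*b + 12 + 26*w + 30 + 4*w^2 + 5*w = 10*b^2 - 67*b + 4*w^2 + w*(31 - 14*b) + 42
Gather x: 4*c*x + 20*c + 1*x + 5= 20*c + x*(4*c + 1) + 5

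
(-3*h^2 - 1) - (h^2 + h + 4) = -4*h^2 - h - 5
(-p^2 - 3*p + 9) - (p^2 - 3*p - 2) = 11 - 2*p^2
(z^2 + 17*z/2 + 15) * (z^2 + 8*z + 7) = z^4 + 33*z^3/2 + 90*z^2 + 359*z/2 + 105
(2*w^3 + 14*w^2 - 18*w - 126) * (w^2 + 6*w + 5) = 2*w^5 + 26*w^4 + 76*w^3 - 164*w^2 - 846*w - 630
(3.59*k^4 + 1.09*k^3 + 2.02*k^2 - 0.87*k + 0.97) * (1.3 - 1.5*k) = -5.385*k^5 + 3.032*k^4 - 1.613*k^3 + 3.931*k^2 - 2.586*k + 1.261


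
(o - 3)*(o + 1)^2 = o^3 - o^2 - 5*o - 3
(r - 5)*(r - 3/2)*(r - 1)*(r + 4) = r^4 - 7*r^3/2 - 16*r^2 + 97*r/2 - 30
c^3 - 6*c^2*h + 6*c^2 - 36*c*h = c*(c + 6)*(c - 6*h)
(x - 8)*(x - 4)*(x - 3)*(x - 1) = x^4 - 16*x^3 + 83*x^2 - 164*x + 96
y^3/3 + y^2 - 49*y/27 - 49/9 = (y/3 + 1)*(y - 7/3)*(y + 7/3)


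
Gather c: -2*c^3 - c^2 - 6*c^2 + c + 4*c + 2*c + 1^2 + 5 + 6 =-2*c^3 - 7*c^2 + 7*c + 12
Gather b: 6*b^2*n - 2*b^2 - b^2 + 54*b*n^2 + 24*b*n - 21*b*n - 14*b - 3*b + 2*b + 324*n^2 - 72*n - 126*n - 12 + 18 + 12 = b^2*(6*n - 3) + b*(54*n^2 + 3*n - 15) + 324*n^2 - 198*n + 18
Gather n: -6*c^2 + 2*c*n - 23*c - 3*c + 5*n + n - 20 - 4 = -6*c^2 - 26*c + n*(2*c + 6) - 24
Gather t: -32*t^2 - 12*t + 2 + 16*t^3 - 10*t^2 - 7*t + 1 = 16*t^3 - 42*t^2 - 19*t + 3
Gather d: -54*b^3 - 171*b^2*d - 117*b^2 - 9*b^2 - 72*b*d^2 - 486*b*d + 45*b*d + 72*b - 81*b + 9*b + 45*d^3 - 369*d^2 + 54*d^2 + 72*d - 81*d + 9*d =-54*b^3 - 126*b^2 + 45*d^3 + d^2*(-72*b - 315) + d*(-171*b^2 - 441*b)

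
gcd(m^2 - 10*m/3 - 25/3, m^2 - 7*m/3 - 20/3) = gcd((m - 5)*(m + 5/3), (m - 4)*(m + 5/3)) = m + 5/3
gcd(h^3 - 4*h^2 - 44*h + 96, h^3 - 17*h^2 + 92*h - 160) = h - 8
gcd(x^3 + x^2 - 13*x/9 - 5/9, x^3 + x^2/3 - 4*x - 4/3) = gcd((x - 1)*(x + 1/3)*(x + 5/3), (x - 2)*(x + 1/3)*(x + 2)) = x + 1/3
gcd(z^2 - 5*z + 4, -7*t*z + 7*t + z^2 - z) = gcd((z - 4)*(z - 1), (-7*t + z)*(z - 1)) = z - 1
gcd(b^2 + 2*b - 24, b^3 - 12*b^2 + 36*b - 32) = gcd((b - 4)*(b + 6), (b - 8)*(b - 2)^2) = 1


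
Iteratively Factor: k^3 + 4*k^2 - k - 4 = (k + 1)*(k^2 + 3*k - 4) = (k + 1)*(k + 4)*(k - 1)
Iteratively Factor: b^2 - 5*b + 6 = (b - 2)*(b - 3)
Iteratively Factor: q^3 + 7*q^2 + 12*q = (q)*(q^2 + 7*q + 12) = q*(q + 4)*(q + 3)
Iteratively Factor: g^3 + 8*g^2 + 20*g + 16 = (g + 4)*(g^2 + 4*g + 4) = (g + 2)*(g + 4)*(g + 2)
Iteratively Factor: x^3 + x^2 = (x)*(x^2 + x) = x*(x + 1)*(x)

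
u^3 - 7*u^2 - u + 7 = (u - 7)*(u - 1)*(u + 1)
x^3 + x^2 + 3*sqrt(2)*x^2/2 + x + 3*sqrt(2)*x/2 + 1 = (x + 1)*(x + sqrt(2)/2)*(x + sqrt(2))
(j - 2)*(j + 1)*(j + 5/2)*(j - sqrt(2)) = j^4 - sqrt(2)*j^3 + 3*j^3/2 - 9*j^2/2 - 3*sqrt(2)*j^2/2 - 5*j + 9*sqrt(2)*j/2 + 5*sqrt(2)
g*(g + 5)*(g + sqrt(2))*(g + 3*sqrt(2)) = g^4 + 5*g^3 + 4*sqrt(2)*g^3 + 6*g^2 + 20*sqrt(2)*g^2 + 30*g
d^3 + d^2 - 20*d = d*(d - 4)*(d + 5)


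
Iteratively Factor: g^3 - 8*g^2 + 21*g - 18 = (g - 3)*(g^2 - 5*g + 6) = (g - 3)^2*(g - 2)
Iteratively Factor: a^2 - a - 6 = (a + 2)*(a - 3)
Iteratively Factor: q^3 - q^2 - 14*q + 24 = (q + 4)*(q^2 - 5*q + 6) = (q - 2)*(q + 4)*(q - 3)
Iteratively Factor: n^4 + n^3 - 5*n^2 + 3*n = (n - 1)*(n^3 + 2*n^2 - 3*n) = (n - 1)^2*(n^2 + 3*n) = n*(n - 1)^2*(n + 3)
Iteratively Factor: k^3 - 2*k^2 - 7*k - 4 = (k + 1)*(k^2 - 3*k - 4) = (k - 4)*(k + 1)*(k + 1)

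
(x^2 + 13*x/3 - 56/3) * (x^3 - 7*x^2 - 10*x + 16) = x^5 - 8*x^4/3 - 59*x^3 + 310*x^2/3 + 256*x - 896/3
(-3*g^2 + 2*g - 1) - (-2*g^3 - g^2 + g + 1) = 2*g^3 - 2*g^2 + g - 2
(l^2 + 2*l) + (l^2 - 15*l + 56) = 2*l^2 - 13*l + 56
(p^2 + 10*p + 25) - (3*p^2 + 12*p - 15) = -2*p^2 - 2*p + 40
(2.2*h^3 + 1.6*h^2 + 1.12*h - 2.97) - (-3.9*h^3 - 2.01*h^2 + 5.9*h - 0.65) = 6.1*h^3 + 3.61*h^2 - 4.78*h - 2.32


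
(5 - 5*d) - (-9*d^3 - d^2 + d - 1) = 9*d^3 + d^2 - 6*d + 6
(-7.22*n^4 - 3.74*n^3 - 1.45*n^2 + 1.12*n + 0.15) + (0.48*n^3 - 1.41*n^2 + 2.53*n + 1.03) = -7.22*n^4 - 3.26*n^3 - 2.86*n^2 + 3.65*n + 1.18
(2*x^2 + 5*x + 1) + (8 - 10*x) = 2*x^2 - 5*x + 9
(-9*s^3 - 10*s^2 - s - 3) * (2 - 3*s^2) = 27*s^5 + 30*s^4 - 15*s^3 - 11*s^2 - 2*s - 6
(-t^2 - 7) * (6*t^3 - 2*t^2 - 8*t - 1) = -6*t^5 + 2*t^4 - 34*t^3 + 15*t^2 + 56*t + 7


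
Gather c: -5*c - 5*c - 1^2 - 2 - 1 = -10*c - 4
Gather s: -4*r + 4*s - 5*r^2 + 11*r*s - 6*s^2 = -5*r^2 - 4*r - 6*s^2 + s*(11*r + 4)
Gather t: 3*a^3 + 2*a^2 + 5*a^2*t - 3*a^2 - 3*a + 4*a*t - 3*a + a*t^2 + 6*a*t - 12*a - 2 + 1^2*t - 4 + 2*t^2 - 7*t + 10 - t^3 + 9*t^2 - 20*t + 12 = 3*a^3 - a^2 - 18*a - t^3 + t^2*(a + 11) + t*(5*a^2 + 10*a - 26) + 16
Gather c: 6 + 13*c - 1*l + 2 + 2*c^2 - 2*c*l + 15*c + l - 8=2*c^2 + c*(28 - 2*l)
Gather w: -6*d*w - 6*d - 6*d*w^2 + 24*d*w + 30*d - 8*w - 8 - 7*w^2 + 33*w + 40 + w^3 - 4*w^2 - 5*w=24*d + w^3 + w^2*(-6*d - 11) + w*(18*d + 20) + 32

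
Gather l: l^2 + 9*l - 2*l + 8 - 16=l^2 + 7*l - 8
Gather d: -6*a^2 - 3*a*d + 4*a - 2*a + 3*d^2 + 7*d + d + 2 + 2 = -6*a^2 + 2*a + 3*d^2 + d*(8 - 3*a) + 4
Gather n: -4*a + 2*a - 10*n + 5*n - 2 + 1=-2*a - 5*n - 1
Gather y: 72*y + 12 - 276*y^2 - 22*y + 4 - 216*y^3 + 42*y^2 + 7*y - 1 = -216*y^3 - 234*y^2 + 57*y + 15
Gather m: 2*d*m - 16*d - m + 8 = -16*d + m*(2*d - 1) + 8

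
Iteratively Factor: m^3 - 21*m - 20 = (m - 5)*(m^2 + 5*m + 4) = (m - 5)*(m + 4)*(m + 1)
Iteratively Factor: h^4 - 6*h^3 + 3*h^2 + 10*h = (h - 5)*(h^3 - h^2 - 2*h) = h*(h - 5)*(h^2 - h - 2) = h*(h - 5)*(h + 1)*(h - 2)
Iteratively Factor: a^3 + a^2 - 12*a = (a)*(a^2 + a - 12) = a*(a - 3)*(a + 4)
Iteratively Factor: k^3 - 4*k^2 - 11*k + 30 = (k + 3)*(k^2 - 7*k + 10) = (k - 2)*(k + 3)*(k - 5)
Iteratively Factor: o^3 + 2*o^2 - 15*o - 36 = (o + 3)*(o^2 - o - 12) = (o + 3)^2*(o - 4)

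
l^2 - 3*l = l*(l - 3)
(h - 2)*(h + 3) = h^2 + h - 6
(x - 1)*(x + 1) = x^2 - 1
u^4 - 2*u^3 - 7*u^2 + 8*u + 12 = (u - 3)*(u - 2)*(u + 1)*(u + 2)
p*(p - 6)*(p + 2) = p^3 - 4*p^2 - 12*p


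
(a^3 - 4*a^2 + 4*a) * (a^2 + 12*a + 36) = a^5 + 8*a^4 - 8*a^3 - 96*a^2 + 144*a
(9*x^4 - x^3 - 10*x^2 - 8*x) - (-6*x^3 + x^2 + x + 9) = 9*x^4 + 5*x^3 - 11*x^2 - 9*x - 9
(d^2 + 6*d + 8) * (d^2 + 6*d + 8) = d^4 + 12*d^3 + 52*d^2 + 96*d + 64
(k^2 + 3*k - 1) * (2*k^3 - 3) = 2*k^5 + 6*k^4 - 2*k^3 - 3*k^2 - 9*k + 3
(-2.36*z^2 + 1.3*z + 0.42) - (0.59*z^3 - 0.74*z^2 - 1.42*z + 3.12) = -0.59*z^3 - 1.62*z^2 + 2.72*z - 2.7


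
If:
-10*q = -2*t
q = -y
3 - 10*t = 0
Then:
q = 3/50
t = 3/10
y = -3/50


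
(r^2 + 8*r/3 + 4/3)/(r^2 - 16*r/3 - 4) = (r + 2)/(r - 6)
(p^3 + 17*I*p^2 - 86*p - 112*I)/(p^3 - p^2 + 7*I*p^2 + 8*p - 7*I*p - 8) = (p^2 + 9*I*p - 14)/(p^2 - p*(1 + I) + I)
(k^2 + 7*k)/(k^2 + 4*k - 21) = k/(k - 3)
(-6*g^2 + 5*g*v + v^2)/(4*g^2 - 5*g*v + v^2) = (6*g + v)/(-4*g + v)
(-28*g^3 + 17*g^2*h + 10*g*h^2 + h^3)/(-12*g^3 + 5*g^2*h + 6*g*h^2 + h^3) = (7*g + h)/(3*g + h)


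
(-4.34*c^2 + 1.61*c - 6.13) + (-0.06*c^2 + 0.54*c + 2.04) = -4.4*c^2 + 2.15*c - 4.09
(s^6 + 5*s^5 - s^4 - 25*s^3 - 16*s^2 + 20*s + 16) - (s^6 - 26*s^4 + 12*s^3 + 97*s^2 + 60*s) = 5*s^5 + 25*s^4 - 37*s^3 - 113*s^2 - 40*s + 16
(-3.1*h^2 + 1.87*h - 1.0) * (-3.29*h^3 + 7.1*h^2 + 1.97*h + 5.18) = 10.199*h^5 - 28.1623*h^4 + 10.46*h^3 - 19.4741*h^2 + 7.7166*h - 5.18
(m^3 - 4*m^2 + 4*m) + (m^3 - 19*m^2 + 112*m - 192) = 2*m^3 - 23*m^2 + 116*m - 192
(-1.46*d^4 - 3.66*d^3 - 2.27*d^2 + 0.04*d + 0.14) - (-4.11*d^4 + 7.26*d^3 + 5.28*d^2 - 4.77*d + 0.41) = 2.65*d^4 - 10.92*d^3 - 7.55*d^2 + 4.81*d - 0.27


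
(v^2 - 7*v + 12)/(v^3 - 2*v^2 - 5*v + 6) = (v - 4)/(v^2 + v - 2)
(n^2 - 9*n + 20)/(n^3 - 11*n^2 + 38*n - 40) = 1/(n - 2)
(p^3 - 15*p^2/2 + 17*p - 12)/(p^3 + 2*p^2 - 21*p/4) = 2*(p^2 - 6*p + 8)/(p*(2*p + 7))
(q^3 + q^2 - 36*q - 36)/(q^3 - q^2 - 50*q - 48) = (q - 6)/(q - 8)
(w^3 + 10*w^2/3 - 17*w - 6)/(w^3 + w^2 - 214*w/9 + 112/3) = 3*(3*w^2 - 8*w - 3)/(9*w^2 - 45*w + 56)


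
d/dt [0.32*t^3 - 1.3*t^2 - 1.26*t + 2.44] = 0.96*t^2 - 2.6*t - 1.26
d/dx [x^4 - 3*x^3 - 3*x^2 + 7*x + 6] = 4*x^3 - 9*x^2 - 6*x + 7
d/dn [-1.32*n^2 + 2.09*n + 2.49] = 2.09 - 2.64*n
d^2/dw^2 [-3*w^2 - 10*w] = -6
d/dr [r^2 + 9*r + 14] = 2*r + 9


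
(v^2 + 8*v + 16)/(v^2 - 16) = (v + 4)/(v - 4)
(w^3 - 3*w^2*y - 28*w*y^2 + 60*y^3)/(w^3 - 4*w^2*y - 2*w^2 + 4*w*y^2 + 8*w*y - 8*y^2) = (-w^2 + w*y + 30*y^2)/(-w^2 + 2*w*y + 2*w - 4*y)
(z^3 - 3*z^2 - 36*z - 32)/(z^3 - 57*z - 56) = (z + 4)/(z + 7)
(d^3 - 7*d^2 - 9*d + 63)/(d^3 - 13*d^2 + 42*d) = (d^2 - 9)/(d*(d - 6))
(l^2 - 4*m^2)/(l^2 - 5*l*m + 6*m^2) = (l + 2*m)/(l - 3*m)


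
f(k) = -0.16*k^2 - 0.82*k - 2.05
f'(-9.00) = 2.06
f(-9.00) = -7.63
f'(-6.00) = 1.10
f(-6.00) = -2.89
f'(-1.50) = -0.34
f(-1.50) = -1.18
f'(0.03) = -0.83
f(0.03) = -2.07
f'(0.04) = -0.83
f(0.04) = -2.08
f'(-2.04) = -0.17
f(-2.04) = -1.04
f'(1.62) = -1.34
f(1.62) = -3.80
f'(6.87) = -3.02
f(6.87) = -15.23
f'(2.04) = -1.47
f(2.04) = -4.39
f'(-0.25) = -0.74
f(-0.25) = -1.86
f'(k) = -0.32*k - 0.82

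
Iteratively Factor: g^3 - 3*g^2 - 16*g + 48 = (g + 4)*(g^2 - 7*g + 12) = (g - 3)*(g + 4)*(g - 4)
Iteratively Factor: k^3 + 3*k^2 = (k)*(k^2 + 3*k) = k*(k + 3)*(k)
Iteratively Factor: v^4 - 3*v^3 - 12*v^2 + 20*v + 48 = (v + 2)*(v^3 - 5*v^2 - 2*v + 24) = (v - 4)*(v + 2)*(v^2 - v - 6) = (v - 4)*(v - 3)*(v + 2)*(v + 2)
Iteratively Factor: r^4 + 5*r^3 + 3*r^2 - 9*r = (r + 3)*(r^3 + 2*r^2 - 3*r) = r*(r + 3)*(r^2 + 2*r - 3) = r*(r + 3)^2*(r - 1)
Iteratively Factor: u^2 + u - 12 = (u - 3)*(u + 4)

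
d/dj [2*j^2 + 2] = 4*j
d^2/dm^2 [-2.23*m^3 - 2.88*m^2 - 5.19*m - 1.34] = -13.38*m - 5.76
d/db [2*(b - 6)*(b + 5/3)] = 4*b - 26/3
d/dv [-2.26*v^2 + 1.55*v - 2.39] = 1.55 - 4.52*v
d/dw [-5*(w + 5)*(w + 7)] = -10*w - 60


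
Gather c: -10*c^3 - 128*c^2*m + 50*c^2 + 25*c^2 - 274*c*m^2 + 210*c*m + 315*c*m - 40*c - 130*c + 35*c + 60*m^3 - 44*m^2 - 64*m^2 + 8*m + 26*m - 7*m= -10*c^3 + c^2*(75 - 128*m) + c*(-274*m^2 + 525*m - 135) + 60*m^3 - 108*m^2 + 27*m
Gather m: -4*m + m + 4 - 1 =3 - 3*m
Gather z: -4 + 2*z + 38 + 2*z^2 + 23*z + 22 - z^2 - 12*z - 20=z^2 + 13*z + 36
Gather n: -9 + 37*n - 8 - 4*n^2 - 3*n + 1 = -4*n^2 + 34*n - 16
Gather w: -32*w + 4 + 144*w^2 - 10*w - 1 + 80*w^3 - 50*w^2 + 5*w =80*w^3 + 94*w^2 - 37*w + 3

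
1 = 1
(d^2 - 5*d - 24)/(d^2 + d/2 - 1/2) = 2*(d^2 - 5*d - 24)/(2*d^2 + d - 1)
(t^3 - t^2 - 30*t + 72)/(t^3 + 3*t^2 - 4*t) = (t^3 - t^2 - 30*t + 72)/(t*(t^2 + 3*t - 4))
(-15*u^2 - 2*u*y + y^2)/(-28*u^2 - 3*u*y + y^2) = (15*u^2 + 2*u*y - y^2)/(28*u^2 + 3*u*y - y^2)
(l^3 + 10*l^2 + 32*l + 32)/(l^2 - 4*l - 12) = (l^2 + 8*l + 16)/(l - 6)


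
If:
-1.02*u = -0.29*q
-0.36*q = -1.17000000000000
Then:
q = 3.25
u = 0.92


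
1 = 1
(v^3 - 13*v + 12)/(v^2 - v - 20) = (v^2 - 4*v + 3)/(v - 5)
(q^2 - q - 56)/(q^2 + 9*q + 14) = (q - 8)/(q + 2)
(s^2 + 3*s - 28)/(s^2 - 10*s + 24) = (s + 7)/(s - 6)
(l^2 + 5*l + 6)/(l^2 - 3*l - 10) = (l + 3)/(l - 5)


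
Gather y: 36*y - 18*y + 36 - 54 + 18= 18*y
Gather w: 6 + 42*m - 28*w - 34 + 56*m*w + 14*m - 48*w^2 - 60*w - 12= 56*m - 48*w^2 + w*(56*m - 88) - 40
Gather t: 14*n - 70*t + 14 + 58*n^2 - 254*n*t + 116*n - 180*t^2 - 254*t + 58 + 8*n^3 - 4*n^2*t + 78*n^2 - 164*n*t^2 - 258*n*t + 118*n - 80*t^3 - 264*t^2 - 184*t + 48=8*n^3 + 136*n^2 + 248*n - 80*t^3 + t^2*(-164*n - 444) + t*(-4*n^2 - 512*n - 508) + 120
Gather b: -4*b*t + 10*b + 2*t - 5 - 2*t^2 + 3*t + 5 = b*(10 - 4*t) - 2*t^2 + 5*t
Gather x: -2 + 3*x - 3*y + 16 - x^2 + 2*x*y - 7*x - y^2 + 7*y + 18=-x^2 + x*(2*y - 4) - y^2 + 4*y + 32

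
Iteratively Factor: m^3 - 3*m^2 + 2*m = (m - 1)*(m^2 - 2*m) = (m - 2)*(m - 1)*(m)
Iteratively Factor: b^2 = (b)*(b)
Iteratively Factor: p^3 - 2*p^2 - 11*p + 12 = (p - 4)*(p^2 + 2*p - 3) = (p - 4)*(p + 3)*(p - 1)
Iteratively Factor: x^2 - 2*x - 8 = (x + 2)*(x - 4)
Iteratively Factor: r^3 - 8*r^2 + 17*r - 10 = (r - 1)*(r^2 - 7*r + 10) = (r - 2)*(r - 1)*(r - 5)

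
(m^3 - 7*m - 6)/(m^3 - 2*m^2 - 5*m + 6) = (m + 1)/(m - 1)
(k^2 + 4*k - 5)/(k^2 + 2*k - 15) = (k - 1)/(k - 3)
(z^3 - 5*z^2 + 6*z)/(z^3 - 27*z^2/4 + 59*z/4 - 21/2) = 4*z/(4*z - 7)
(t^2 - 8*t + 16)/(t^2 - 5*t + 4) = (t - 4)/(t - 1)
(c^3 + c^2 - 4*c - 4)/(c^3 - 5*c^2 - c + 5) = (c^2 - 4)/(c^2 - 6*c + 5)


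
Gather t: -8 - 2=-10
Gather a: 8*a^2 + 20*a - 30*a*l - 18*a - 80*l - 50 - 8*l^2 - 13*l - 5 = 8*a^2 + a*(2 - 30*l) - 8*l^2 - 93*l - 55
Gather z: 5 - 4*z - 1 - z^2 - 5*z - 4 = -z^2 - 9*z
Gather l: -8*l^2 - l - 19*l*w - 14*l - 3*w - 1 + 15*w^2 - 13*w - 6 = -8*l^2 + l*(-19*w - 15) + 15*w^2 - 16*w - 7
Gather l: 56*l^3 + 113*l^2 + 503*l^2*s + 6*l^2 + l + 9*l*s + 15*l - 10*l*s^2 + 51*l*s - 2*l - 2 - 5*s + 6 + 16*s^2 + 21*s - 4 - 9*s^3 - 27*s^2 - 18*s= 56*l^3 + l^2*(503*s + 119) + l*(-10*s^2 + 60*s + 14) - 9*s^3 - 11*s^2 - 2*s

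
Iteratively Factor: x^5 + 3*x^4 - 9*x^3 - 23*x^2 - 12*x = (x + 1)*(x^4 + 2*x^3 - 11*x^2 - 12*x) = (x + 1)^2*(x^3 + x^2 - 12*x) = (x + 1)^2*(x + 4)*(x^2 - 3*x) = x*(x + 1)^2*(x + 4)*(x - 3)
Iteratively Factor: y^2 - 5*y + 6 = (y - 2)*(y - 3)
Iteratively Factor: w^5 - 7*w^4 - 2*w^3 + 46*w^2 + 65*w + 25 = (w + 1)*(w^4 - 8*w^3 + 6*w^2 + 40*w + 25) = (w - 5)*(w + 1)*(w^3 - 3*w^2 - 9*w - 5) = (w - 5)*(w + 1)^2*(w^2 - 4*w - 5) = (w - 5)*(w + 1)^3*(w - 5)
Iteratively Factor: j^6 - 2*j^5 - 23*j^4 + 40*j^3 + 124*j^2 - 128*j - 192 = (j - 4)*(j^5 + 2*j^4 - 15*j^3 - 20*j^2 + 44*j + 48) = (j - 4)*(j - 2)*(j^4 + 4*j^3 - 7*j^2 - 34*j - 24) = (j - 4)*(j - 2)*(j + 4)*(j^3 - 7*j - 6) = (j - 4)*(j - 2)*(j + 2)*(j + 4)*(j^2 - 2*j - 3) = (j - 4)*(j - 3)*(j - 2)*(j + 2)*(j + 4)*(j + 1)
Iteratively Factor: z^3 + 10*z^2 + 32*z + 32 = (z + 4)*(z^2 + 6*z + 8) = (z + 4)^2*(z + 2)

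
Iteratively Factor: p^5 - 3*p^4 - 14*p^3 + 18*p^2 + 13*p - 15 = (p + 1)*(p^4 - 4*p^3 - 10*p^2 + 28*p - 15) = (p + 1)*(p + 3)*(p^3 - 7*p^2 + 11*p - 5) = (p - 1)*(p + 1)*(p + 3)*(p^2 - 6*p + 5) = (p - 5)*(p - 1)*(p + 1)*(p + 3)*(p - 1)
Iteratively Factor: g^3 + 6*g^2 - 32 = (g + 4)*(g^2 + 2*g - 8) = (g + 4)^2*(g - 2)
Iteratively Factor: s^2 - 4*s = (s - 4)*(s)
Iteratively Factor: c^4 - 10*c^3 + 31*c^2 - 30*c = (c - 2)*(c^3 - 8*c^2 + 15*c) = c*(c - 2)*(c^2 - 8*c + 15) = c*(c - 5)*(c - 2)*(c - 3)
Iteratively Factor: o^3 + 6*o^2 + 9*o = (o)*(o^2 + 6*o + 9) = o*(o + 3)*(o + 3)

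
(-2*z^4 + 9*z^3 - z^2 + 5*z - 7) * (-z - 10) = 2*z^5 + 11*z^4 - 89*z^3 + 5*z^2 - 43*z + 70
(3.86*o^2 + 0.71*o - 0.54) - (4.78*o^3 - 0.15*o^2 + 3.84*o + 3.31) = -4.78*o^3 + 4.01*o^2 - 3.13*o - 3.85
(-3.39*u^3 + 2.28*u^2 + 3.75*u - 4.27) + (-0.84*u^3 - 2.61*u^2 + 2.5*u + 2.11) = -4.23*u^3 - 0.33*u^2 + 6.25*u - 2.16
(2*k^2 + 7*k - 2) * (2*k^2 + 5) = 4*k^4 + 14*k^3 + 6*k^2 + 35*k - 10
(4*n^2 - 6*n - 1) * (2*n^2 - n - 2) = 8*n^4 - 16*n^3 - 4*n^2 + 13*n + 2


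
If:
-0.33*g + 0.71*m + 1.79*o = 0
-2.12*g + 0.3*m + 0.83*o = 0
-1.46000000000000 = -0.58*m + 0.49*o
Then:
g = -0.03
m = 1.88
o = -0.75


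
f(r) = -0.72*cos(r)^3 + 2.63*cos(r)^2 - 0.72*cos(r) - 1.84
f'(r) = 2.16*sin(r)*cos(r)^2 - 5.26*sin(r)*cos(r) + 0.72*sin(r) = (2.16*cos(r)^2 - 5.26*cos(r) + 0.72)*sin(r)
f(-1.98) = -1.09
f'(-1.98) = -2.89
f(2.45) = 0.60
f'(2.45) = 3.86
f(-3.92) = 0.27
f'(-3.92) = 3.90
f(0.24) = -0.72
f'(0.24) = -0.56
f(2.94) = 2.07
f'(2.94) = 1.59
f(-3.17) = 2.23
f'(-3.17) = 0.23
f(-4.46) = -1.48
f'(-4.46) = 2.10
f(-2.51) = 0.83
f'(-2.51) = -3.76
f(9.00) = 1.54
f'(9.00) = 3.01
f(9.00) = 1.54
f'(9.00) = 3.01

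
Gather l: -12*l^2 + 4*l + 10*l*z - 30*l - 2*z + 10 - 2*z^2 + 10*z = -12*l^2 + l*(10*z - 26) - 2*z^2 + 8*z + 10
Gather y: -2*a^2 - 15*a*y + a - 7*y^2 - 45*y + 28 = -2*a^2 + a - 7*y^2 + y*(-15*a - 45) + 28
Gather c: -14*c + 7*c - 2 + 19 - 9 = 8 - 7*c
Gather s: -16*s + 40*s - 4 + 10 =24*s + 6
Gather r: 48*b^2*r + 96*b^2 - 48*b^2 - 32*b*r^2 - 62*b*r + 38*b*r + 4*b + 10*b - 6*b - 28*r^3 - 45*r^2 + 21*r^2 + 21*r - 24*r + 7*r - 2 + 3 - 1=48*b^2 + 8*b - 28*r^3 + r^2*(-32*b - 24) + r*(48*b^2 - 24*b + 4)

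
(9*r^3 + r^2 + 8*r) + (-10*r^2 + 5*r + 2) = 9*r^3 - 9*r^2 + 13*r + 2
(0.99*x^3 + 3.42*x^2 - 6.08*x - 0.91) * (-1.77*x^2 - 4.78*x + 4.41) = -1.7523*x^5 - 10.7856*x^4 - 1.2201*x^3 + 45.7553*x^2 - 22.463*x - 4.0131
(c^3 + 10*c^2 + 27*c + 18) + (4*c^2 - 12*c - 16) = c^3 + 14*c^2 + 15*c + 2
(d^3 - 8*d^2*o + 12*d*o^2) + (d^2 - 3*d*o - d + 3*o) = d^3 - 8*d^2*o + d^2 + 12*d*o^2 - 3*d*o - d + 3*o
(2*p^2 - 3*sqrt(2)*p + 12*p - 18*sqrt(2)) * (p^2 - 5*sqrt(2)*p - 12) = 2*p^4 - 13*sqrt(2)*p^3 + 12*p^3 - 78*sqrt(2)*p^2 + 6*p^2 + 36*p + 36*sqrt(2)*p + 216*sqrt(2)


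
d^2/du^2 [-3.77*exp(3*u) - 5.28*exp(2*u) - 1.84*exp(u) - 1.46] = (-33.93*exp(2*u) - 21.12*exp(u) - 1.84)*exp(u)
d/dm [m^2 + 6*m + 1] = 2*m + 6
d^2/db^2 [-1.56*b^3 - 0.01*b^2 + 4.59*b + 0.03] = -9.36*b - 0.02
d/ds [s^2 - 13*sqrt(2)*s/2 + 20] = 2*s - 13*sqrt(2)/2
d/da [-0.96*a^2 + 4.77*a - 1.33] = 4.77 - 1.92*a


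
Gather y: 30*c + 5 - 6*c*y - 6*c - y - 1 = 24*c + y*(-6*c - 1) + 4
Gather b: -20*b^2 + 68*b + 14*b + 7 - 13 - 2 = -20*b^2 + 82*b - 8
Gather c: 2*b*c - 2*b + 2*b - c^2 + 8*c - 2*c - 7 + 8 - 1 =-c^2 + c*(2*b + 6)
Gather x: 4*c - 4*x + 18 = 4*c - 4*x + 18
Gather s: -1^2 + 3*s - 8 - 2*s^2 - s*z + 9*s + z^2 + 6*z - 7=-2*s^2 + s*(12 - z) + z^2 + 6*z - 16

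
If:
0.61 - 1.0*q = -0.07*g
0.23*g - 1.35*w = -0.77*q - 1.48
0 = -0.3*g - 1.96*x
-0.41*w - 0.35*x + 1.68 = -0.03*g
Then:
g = 410.51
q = 29.35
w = 87.77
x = -62.83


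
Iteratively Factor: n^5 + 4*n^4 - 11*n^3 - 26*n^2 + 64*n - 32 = (n + 4)*(n^4 - 11*n^2 + 18*n - 8) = (n - 1)*(n + 4)*(n^3 + n^2 - 10*n + 8) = (n - 1)*(n + 4)^2*(n^2 - 3*n + 2) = (n - 1)^2*(n + 4)^2*(n - 2)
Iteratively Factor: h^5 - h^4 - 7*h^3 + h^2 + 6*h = (h + 1)*(h^4 - 2*h^3 - 5*h^2 + 6*h) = (h + 1)*(h + 2)*(h^3 - 4*h^2 + 3*h) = (h - 3)*(h + 1)*(h + 2)*(h^2 - h) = (h - 3)*(h - 1)*(h + 1)*(h + 2)*(h)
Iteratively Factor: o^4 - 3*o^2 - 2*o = (o + 1)*(o^3 - o^2 - 2*o) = (o + 1)^2*(o^2 - 2*o) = o*(o + 1)^2*(o - 2)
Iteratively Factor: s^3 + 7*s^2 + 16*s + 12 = (s + 3)*(s^2 + 4*s + 4) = (s + 2)*(s + 3)*(s + 2)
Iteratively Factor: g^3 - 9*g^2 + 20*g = (g - 4)*(g^2 - 5*g) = (g - 5)*(g - 4)*(g)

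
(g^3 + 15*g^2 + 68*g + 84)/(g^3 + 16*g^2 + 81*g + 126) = (g + 2)/(g + 3)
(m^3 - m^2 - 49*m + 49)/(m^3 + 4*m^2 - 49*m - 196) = (m - 1)/(m + 4)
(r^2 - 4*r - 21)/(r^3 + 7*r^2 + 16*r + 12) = (r - 7)/(r^2 + 4*r + 4)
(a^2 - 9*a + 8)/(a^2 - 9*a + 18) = (a^2 - 9*a + 8)/(a^2 - 9*a + 18)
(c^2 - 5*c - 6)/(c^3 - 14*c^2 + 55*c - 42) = (c + 1)/(c^2 - 8*c + 7)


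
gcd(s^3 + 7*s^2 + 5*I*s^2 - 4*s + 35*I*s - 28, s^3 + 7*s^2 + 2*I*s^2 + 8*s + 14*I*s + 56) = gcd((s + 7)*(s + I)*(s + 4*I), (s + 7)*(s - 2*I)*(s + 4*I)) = s^2 + s*(7 + 4*I) + 28*I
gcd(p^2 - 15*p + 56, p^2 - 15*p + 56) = p^2 - 15*p + 56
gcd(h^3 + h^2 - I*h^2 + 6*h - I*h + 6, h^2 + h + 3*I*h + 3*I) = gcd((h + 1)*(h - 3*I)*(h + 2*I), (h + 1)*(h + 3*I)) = h + 1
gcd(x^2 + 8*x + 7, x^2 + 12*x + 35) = x + 7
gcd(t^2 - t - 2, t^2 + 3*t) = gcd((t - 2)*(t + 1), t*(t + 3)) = 1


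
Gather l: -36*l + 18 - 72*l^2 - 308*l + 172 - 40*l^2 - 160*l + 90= -112*l^2 - 504*l + 280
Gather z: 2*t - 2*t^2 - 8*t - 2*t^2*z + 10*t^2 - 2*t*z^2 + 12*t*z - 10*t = 8*t^2 - 2*t*z^2 - 16*t + z*(-2*t^2 + 12*t)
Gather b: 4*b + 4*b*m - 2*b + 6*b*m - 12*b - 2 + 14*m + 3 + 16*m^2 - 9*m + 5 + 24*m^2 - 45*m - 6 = b*(10*m - 10) + 40*m^2 - 40*m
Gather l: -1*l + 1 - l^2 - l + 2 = -l^2 - 2*l + 3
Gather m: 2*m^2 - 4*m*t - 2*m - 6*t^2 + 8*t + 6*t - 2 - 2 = 2*m^2 + m*(-4*t - 2) - 6*t^2 + 14*t - 4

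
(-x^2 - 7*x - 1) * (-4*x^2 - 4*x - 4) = 4*x^4 + 32*x^3 + 36*x^2 + 32*x + 4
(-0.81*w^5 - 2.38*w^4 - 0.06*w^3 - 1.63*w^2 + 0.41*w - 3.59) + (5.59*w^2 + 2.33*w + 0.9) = -0.81*w^5 - 2.38*w^4 - 0.06*w^3 + 3.96*w^2 + 2.74*w - 2.69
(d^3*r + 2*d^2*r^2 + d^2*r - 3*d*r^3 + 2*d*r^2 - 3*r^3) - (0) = d^3*r + 2*d^2*r^2 + d^2*r - 3*d*r^3 + 2*d*r^2 - 3*r^3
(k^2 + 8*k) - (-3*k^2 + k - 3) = 4*k^2 + 7*k + 3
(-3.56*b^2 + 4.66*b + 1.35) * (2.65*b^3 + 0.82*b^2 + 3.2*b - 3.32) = -9.434*b^5 + 9.4298*b^4 - 3.9933*b^3 + 27.8382*b^2 - 11.1512*b - 4.482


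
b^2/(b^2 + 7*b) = b/(b + 7)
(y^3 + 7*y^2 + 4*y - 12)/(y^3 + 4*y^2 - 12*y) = (y^2 + y - 2)/(y*(y - 2))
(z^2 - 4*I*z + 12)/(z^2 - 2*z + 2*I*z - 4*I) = (z - 6*I)/(z - 2)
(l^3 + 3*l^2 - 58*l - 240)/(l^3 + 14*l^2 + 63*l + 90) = (l - 8)/(l + 3)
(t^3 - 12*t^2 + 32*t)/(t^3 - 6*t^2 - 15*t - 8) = t*(t - 4)/(t^2 + 2*t + 1)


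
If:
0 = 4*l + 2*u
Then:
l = -u/2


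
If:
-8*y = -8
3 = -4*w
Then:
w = -3/4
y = 1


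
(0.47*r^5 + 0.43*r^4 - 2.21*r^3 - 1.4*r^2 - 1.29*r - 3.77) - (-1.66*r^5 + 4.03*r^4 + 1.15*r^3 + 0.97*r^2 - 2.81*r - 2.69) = 2.13*r^5 - 3.6*r^4 - 3.36*r^3 - 2.37*r^2 + 1.52*r - 1.08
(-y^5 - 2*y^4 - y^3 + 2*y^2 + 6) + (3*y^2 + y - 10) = -y^5 - 2*y^4 - y^3 + 5*y^2 + y - 4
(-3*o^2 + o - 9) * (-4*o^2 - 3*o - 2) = 12*o^4 + 5*o^3 + 39*o^2 + 25*o + 18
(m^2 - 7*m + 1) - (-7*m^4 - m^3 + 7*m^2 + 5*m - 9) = 7*m^4 + m^3 - 6*m^2 - 12*m + 10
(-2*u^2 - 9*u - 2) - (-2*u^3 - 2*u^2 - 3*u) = 2*u^3 - 6*u - 2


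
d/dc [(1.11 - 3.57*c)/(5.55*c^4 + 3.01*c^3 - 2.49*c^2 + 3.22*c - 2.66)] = (59.4405*c^4 - 3.1506*c^3 - 18.9126*c^2 + 5.5278*c + 5.922)/(30.8025*c^8 + 33.411*c^7 - 18.5789*c^6 + 20.7522*c^5 - 3.9415*c^4 - 32.0488*c^3 + 23.6152*c^2 - 17.1304*c + 7.0756)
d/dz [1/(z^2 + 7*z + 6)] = (-2*z - 7)/(z^2 + 7*z + 6)^2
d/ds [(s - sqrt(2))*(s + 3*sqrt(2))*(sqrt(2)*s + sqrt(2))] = 3*sqrt(2)*s^2 + 2*sqrt(2)*s + 8*s - 6*sqrt(2) + 4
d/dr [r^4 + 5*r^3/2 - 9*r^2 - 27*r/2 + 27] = 4*r^3 + 15*r^2/2 - 18*r - 27/2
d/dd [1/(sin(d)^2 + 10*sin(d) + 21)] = -2*(sin(d) + 5)*cos(d)/(sin(d)^2 + 10*sin(d) + 21)^2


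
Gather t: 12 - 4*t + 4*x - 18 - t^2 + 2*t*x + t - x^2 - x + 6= -t^2 + t*(2*x - 3) - x^2 + 3*x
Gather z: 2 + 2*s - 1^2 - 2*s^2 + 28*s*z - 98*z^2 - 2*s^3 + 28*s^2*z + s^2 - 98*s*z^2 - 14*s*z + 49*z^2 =-2*s^3 - s^2 + 2*s + z^2*(-98*s - 49) + z*(28*s^2 + 14*s) + 1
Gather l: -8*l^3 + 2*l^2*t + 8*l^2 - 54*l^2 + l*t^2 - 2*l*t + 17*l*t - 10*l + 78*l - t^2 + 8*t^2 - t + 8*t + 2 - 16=-8*l^3 + l^2*(2*t - 46) + l*(t^2 + 15*t + 68) + 7*t^2 + 7*t - 14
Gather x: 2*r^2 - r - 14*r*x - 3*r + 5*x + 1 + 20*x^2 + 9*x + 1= 2*r^2 - 4*r + 20*x^2 + x*(14 - 14*r) + 2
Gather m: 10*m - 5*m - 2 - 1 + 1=5*m - 2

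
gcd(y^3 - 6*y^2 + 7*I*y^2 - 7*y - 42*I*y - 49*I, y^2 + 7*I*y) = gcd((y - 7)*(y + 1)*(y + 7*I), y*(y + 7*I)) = y + 7*I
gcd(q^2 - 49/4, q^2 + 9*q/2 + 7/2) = q + 7/2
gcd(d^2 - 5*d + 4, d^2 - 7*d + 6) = d - 1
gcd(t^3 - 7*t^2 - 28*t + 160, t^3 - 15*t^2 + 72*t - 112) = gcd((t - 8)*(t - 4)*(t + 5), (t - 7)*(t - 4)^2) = t - 4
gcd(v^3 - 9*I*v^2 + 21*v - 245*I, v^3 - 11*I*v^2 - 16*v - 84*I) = v - 7*I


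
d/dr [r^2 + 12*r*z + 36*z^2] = 2*r + 12*z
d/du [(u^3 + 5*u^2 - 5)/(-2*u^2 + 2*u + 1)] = (-2*u^4 + 4*u^3 + 13*u^2 - 10*u + 10)/(4*u^4 - 8*u^3 + 4*u + 1)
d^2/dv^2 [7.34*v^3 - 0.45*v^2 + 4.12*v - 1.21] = 44.04*v - 0.9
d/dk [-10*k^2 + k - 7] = 1 - 20*k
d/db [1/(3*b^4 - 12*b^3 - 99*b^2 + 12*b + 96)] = 2*(-2*b^3 + 6*b^2 + 33*b - 2)/(3*(b^4 - 4*b^3 - 33*b^2 + 4*b + 32)^2)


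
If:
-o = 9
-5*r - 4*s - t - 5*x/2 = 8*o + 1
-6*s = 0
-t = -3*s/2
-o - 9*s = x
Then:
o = -9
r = 97/10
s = 0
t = 0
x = 9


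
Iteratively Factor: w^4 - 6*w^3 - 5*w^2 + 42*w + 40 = (w - 5)*(w^3 - w^2 - 10*w - 8) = (w - 5)*(w - 4)*(w^2 + 3*w + 2) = (w - 5)*(w - 4)*(w + 2)*(w + 1)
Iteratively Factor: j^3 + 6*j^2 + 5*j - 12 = (j + 4)*(j^2 + 2*j - 3) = (j - 1)*(j + 4)*(j + 3)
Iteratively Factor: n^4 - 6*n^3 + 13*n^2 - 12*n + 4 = (n - 1)*(n^3 - 5*n^2 + 8*n - 4) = (n - 1)^2*(n^2 - 4*n + 4) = (n - 2)*(n - 1)^2*(n - 2)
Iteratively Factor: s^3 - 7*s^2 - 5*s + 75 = (s - 5)*(s^2 - 2*s - 15) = (s - 5)^2*(s + 3)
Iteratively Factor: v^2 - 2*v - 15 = (v - 5)*(v + 3)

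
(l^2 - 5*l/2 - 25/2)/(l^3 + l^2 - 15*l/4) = 2*(l - 5)/(l*(2*l - 3))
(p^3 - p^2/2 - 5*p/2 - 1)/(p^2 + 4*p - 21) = (2*p^3 - p^2 - 5*p - 2)/(2*(p^2 + 4*p - 21))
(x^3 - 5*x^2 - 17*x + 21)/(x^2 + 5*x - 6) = (x^2 - 4*x - 21)/(x + 6)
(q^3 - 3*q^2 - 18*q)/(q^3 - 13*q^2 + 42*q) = (q + 3)/(q - 7)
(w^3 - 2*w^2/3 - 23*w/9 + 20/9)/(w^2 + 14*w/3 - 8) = (3*w^2 + 2*w - 5)/(3*(w + 6))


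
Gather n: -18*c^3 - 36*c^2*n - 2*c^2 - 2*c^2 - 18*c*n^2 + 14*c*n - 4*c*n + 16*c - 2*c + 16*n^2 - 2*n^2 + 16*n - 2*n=-18*c^3 - 4*c^2 + 14*c + n^2*(14 - 18*c) + n*(-36*c^2 + 10*c + 14)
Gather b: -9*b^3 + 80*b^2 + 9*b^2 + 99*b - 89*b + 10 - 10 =-9*b^3 + 89*b^2 + 10*b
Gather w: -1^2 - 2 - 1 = -4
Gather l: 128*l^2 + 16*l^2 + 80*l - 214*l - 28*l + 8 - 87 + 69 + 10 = 144*l^2 - 162*l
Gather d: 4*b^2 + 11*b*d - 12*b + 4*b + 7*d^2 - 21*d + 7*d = 4*b^2 - 8*b + 7*d^2 + d*(11*b - 14)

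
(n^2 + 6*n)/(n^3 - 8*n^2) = (n + 6)/(n*(n - 8))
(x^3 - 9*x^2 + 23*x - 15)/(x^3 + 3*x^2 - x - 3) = (x^2 - 8*x + 15)/(x^2 + 4*x + 3)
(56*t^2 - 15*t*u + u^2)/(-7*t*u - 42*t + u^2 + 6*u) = (-8*t + u)/(u + 6)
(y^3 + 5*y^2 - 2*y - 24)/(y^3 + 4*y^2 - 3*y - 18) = (y + 4)/(y + 3)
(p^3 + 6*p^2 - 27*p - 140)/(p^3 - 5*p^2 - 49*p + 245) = (p + 4)/(p - 7)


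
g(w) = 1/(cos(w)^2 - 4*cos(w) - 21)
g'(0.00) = 0.00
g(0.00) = -0.04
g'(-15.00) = 0.01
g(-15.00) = -0.06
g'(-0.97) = 0.00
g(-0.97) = -0.04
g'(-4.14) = -0.01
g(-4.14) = -0.05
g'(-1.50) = 0.01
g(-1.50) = -0.05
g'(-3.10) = 0.00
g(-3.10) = -0.06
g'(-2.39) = 0.01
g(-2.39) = -0.06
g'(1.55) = -0.01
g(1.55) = -0.05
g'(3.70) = 0.01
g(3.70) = -0.06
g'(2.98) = -0.00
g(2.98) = -0.06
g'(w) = (2*sin(w)*cos(w) - 4*sin(w))/(cos(w)^2 - 4*cos(w) - 21)^2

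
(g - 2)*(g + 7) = g^2 + 5*g - 14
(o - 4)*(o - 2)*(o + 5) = o^3 - o^2 - 22*o + 40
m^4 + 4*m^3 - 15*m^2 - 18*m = m*(m - 3)*(m + 1)*(m + 6)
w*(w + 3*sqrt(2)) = w^2 + 3*sqrt(2)*w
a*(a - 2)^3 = a^4 - 6*a^3 + 12*a^2 - 8*a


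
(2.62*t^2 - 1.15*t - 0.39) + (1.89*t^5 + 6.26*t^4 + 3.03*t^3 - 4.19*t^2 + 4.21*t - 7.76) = 1.89*t^5 + 6.26*t^4 + 3.03*t^3 - 1.57*t^2 + 3.06*t - 8.15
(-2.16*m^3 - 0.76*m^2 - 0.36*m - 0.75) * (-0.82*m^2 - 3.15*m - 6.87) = 1.7712*m^5 + 7.4272*m^4 + 17.5284*m^3 + 6.9702*m^2 + 4.8357*m + 5.1525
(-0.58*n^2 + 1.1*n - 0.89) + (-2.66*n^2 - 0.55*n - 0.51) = -3.24*n^2 + 0.55*n - 1.4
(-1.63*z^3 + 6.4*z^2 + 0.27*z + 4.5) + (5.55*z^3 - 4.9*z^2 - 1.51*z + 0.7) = 3.92*z^3 + 1.5*z^2 - 1.24*z + 5.2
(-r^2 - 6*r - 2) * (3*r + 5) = -3*r^3 - 23*r^2 - 36*r - 10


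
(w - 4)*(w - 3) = w^2 - 7*w + 12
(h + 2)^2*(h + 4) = h^3 + 8*h^2 + 20*h + 16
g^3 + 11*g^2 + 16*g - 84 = (g - 2)*(g + 6)*(g + 7)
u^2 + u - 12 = (u - 3)*(u + 4)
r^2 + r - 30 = (r - 5)*(r + 6)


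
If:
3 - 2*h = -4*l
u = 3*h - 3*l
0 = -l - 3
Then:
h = -9/2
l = -3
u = -9/2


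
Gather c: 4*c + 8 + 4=4*c + 12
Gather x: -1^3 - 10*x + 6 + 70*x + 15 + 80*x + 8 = 140*x + 28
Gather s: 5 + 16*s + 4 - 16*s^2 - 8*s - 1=-16*s^2 + 8*s + 8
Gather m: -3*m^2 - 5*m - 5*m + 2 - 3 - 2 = -3*m^2 - 10*m - 3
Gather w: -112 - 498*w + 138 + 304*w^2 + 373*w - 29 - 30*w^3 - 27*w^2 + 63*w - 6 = -30*w^3 + 277*w^2 - 62*w - 9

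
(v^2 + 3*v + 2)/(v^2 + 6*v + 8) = (v + 1)/(v + 4)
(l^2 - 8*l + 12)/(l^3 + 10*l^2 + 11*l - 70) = (l - 6)/(l^2 + 12*l + 35)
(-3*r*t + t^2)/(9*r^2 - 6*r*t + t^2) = -t/(3*r - t)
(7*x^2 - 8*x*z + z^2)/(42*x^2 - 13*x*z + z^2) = (x - z)/(6*x - z)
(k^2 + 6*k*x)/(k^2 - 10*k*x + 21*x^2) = k*(k + 6*x)/(k^2 - 10*k*x + 21*x^2)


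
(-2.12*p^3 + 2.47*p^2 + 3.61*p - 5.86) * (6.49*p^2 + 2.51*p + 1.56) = -13.7588*p^5 + 10.7091*p^4 + 26.3214*p^3 - 25.1171*p^2 - 9.077*p - 9.1416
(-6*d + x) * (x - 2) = -6*d*x + 12*d + x^2 - 2*x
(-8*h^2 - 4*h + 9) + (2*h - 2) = -8*h^2 - 2*h + 7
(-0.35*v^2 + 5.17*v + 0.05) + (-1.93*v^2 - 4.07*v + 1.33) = -2.28*v^2 + 1.1*v + 1.38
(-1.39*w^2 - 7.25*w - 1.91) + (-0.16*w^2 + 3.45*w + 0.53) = -1.55*w^2 - 3.8*w - 1.38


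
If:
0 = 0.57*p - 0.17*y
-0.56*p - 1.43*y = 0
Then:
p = 0.00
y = 0.00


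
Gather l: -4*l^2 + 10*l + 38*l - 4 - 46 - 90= -4*l^2 + 48*l - 140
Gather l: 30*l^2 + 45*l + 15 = 30*l^2 + 45*l + 15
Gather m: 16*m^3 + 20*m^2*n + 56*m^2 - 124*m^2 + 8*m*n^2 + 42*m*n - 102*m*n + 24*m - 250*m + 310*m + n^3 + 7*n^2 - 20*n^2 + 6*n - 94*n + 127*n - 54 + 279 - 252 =16*m^3 + m^2*(20*n - 68) + m*(8*n^2 - 60*n + 84) + n^3 - 13*n^2 + 39*n - 27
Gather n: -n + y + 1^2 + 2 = -n + y + 3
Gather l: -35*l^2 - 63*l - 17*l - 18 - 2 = -35*l^2 - 80*l - 20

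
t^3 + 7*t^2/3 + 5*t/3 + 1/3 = (t + 1/3)*(t + 1)^2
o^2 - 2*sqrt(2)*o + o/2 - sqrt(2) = (o + 1/2)*(o - 2*sqrt(2))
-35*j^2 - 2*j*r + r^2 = (-7*j + r)*(5*j + r)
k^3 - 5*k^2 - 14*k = k*(k - 7)*(k + 2)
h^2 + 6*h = h*(h + 6)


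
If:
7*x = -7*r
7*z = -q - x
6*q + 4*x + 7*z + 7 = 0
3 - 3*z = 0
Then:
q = 7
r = 14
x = -14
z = 1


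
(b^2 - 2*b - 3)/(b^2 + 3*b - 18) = (b + 1)/(b + 6)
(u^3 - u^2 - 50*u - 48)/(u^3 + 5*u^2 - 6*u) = (u^2 - 7*u - 8)/(u*(u - 1))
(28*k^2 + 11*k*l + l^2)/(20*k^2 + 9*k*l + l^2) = (7*k + l)/(5*k + l)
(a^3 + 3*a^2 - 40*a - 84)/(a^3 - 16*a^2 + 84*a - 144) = (a^2 + 9*a + 14)/(a^2 - 10*a + 24)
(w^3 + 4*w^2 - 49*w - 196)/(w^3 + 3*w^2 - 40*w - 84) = (w^2 - 3*w - 28)/(w^2 - 4*w - 12)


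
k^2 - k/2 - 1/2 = (k - 1)*(k + 1/2)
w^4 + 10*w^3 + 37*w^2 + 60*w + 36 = (w + 2)^2*(w + 3)^2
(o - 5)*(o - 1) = o^2 - 6*o + 5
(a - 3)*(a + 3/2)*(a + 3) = a^3 + 3*a^2/2 - 9*a - 27/2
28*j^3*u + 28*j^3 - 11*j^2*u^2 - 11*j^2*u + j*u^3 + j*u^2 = (-7*j + u)*(-4*j + u)*(j*u + j)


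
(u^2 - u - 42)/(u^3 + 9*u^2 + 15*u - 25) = (u^2 - u - 42)/(u^3 + 9*u^2 + 15*u - 25)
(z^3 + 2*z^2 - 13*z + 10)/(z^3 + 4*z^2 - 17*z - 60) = (z^2 - 3*z + 2)/(z^2 - z - 12)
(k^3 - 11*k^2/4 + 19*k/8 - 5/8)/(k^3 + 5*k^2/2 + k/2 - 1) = (4*k^2 - 9*k + 5)/(4*(k^2 + 3*k + 2))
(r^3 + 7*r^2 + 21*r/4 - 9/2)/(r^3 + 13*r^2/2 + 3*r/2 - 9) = (r - 1/2)/(r - 1)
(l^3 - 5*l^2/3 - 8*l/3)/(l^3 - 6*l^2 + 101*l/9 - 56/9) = 3*l*(l + 1)/(3*l^2 - 10*l + 7)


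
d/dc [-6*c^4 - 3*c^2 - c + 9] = -24*c^3 - 6*c - 1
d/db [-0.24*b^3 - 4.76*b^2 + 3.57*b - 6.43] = -0.72*b^2 - 9.52*b + 3.57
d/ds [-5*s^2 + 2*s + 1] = 2 - 10*s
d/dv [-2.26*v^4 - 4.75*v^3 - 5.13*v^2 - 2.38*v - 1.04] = -9.04*v^3 - 14.25*v^2 - 10.26*v - 2.38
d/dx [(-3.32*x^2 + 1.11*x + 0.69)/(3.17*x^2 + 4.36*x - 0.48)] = (-17.9939*x^2 - 1.1874*x - 3.5412)/(10.0489*x^4 + 27.6424*x^3 + 15.9664*x^2 - 4.1856*x + 0.2304)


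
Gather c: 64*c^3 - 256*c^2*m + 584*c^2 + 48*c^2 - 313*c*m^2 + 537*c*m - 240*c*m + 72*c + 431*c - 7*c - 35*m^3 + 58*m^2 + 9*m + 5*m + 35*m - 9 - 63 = 64*c^3 + c^2*(632 - 256*m) + c*(-313*m^2 + 297*m + 496) - 35*m^3 + 58*m^2 + 49*m - 72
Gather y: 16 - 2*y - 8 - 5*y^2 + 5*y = -5*y^2 + 3*y + 8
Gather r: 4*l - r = 4*l - r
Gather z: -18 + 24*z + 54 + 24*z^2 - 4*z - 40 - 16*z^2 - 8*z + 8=8*z^2 + 12*z + 4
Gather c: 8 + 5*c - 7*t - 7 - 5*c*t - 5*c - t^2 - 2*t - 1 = -5*c*t - t^2 - 9*t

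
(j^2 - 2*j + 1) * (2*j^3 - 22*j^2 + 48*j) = 2*j^5 - 26*j^4 + 94*j^3 - 118*j^2 + 48*j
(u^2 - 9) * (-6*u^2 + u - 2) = -6*u^4 + u^3 + 52*u^2 - 9*u + 18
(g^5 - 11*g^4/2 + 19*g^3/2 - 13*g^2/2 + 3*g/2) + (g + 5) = g^5 - 11*g^4/2 + 19*g^3/2 - 13*g^2/2 + 5*g/2 + 5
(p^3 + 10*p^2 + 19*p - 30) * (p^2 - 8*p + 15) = p^5 + 2*p^4 - 46*p^3 - 32*p^2 + 525*p - 450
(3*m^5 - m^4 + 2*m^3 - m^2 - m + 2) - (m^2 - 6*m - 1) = 3*m^5 - m^4 + 2*m^3 - 2*m^2 + 5*m + 3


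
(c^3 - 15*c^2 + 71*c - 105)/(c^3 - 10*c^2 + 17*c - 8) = (c^3 - 15*c^2 + 71*c - 105)/(c^3 - 10*c^2 + 17*c - 8)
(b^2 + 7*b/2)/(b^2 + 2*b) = (b + 7/2)/(b + 2)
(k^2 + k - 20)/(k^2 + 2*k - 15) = (k - 4)/(k - 3)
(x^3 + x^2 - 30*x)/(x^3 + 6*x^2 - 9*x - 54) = x*(x - 5)/(x^2 - 9)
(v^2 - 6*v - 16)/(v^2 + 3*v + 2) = (v - 8)/(v + 1)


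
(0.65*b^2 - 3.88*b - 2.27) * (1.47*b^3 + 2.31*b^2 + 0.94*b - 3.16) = 0.9555*b^5 - 4.2021*b^4 - 11.6887*b^3 - 10.9449*b^2 + 10.127*b + 7.1732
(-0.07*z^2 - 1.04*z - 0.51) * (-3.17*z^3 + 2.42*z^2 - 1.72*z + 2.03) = 0.2219*z^5 + 3.1274*z^4 - 0.7797*z^3 + 0.4125*z^2 - 1.234*z - 1.0353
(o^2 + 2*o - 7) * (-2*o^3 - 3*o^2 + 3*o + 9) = -2*o^5 - 7*o^4 + 11*o^3 + 36*o^2 - 3*o - 63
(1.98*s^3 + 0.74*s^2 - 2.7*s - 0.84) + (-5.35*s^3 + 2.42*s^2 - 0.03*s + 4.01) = -3.37*s^3 + 3.16*s^2 - 2.73*s + 3.17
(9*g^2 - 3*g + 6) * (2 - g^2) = -9*g^4 + 3*g^3 + 12*g^2 - 6*g + 12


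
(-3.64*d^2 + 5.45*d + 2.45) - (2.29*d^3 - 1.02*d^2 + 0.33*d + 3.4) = -2.29*d^3 - 2.62*d^2 + 5.12*d - 0.95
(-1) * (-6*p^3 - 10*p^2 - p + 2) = 6*p^3 + 10*p^2 + p - 2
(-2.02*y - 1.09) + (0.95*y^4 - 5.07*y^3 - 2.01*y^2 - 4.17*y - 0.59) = 0.95*y^4 - 5.07*y^3 - 2.01*y^2 - 6.19*y - 1.68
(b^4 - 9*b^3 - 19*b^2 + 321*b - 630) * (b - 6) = b^5 - 15*b^4 + 35*b^3 + 435*b^2 - 2556*b + 3780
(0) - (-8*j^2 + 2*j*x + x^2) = 8*j^2 - 2*j*x - x^2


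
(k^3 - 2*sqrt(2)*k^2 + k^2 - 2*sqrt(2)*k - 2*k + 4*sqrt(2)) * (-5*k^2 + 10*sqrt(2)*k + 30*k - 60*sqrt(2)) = -5*k^5 + 25*k^4 + 20*sqrt(2)*k^4 - 100*sqrt(2)*k^3 - 160*sqrt(2)*k^2 + 140*k^2 + 320*k + 240*sqrt(2)*k - 480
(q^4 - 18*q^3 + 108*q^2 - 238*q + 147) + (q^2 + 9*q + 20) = q^4 - 18*q^3 + 109*q^2 - 229*q + 167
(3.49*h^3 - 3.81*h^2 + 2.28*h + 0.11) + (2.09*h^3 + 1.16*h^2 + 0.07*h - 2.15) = 5.58*h^3 - 2.65*h^2 + 2.35*h - 2.04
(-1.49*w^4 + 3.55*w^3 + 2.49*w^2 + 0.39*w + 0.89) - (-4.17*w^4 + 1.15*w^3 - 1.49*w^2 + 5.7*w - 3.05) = 2.68*w^4 + 2.4*w^3 + 3.98*w^2 - 5.31*w + 3.94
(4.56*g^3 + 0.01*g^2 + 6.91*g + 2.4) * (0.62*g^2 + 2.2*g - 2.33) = 2.8272*g^5 + 10.0382*g^4 - 6.3186*g^3 + 16.6667*g^2 - 10.8203*g - 5.592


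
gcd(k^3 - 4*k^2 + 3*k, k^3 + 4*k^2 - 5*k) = k^2 - k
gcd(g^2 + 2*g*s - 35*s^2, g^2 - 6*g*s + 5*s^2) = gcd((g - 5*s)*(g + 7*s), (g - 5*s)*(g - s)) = -g + 5*s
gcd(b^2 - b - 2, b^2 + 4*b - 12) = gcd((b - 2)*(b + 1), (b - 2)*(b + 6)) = b - 2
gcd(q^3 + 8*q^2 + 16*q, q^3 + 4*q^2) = q^2 + 4*q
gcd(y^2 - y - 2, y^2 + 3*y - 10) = y - 2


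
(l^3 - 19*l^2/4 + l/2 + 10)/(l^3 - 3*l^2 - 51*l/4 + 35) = (4*l^2 - 3*l - 10)/(4*l^2 + 4*l - 35)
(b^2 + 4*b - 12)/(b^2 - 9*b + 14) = (b + 6)/(b - 7)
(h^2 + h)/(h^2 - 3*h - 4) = h/(h - 4)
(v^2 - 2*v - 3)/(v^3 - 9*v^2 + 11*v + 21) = 1/(v - 7)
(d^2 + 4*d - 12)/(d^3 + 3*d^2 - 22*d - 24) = (d - 2)/(d^2 - 3*d - 4)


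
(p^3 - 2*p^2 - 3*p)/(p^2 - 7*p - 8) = p*(p - 3)/(p - 8)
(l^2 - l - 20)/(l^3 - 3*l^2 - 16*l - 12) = (-l^2 + l + 20)/(-l^3 + 3*l^2 + 16*l + 12)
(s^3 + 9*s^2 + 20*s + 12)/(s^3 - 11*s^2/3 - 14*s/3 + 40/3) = 3*(s^2 + 7*s + 6)/(3*s^2 - 17*s + 20)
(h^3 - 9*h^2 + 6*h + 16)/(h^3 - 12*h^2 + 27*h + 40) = (h - 2)/(h - 5)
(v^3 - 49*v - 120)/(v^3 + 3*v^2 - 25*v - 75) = (v - 8)/(v - 5)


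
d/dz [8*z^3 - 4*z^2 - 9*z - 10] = 24*z^2 - 8*z - 9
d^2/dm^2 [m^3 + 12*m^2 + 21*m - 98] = 6*m + 24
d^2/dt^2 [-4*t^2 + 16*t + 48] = -8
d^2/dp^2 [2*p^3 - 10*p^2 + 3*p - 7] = 12*p - 20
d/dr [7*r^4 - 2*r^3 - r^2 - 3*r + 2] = 28*r^3 - 6*r^2 - 2*r - 3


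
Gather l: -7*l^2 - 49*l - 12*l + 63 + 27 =-7*l^2 - 61*l + 90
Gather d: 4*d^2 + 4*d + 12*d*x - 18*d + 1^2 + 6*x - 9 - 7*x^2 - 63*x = 4*d^2 + d*(12*x - 14) - 7*x^2 - 57*x - 8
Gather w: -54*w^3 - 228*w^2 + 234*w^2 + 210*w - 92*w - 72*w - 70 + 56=-54*w^3 + 6*w^2 + 46*w - 14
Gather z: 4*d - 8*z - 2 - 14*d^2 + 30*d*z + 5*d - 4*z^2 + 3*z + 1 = -14*d^2 + 9*d - 4*z^2 + z*(30*d - 5) - 1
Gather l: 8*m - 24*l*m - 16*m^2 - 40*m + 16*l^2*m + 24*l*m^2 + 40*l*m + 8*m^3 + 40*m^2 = 16*l^2*m + l*(24*m^2 + 16*m) + 8*m^3 + 24*m^2 - 32*m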